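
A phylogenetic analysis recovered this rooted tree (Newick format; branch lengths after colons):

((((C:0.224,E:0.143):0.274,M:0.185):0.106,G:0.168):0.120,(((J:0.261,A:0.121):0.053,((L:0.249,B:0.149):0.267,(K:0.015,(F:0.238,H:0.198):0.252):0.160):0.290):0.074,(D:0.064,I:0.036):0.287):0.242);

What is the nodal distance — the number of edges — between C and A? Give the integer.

8

The MRCA of C and A is the root of the tree.
From C up to that node: 4 branches. From A up to the same node: 4 branches. Total: 4 + 4 = 8.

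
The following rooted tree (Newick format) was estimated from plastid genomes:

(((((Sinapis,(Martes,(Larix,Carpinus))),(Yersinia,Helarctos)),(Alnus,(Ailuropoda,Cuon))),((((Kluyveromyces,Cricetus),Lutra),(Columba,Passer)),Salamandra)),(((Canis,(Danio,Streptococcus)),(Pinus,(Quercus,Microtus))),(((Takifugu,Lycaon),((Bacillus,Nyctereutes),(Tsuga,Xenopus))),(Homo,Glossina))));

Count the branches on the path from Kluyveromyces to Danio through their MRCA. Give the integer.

11

The MRCA of Kluyveromyces and Danio is the root of the tree.
From Kluyveromyces up to that node: 6 branches. From Danio up to the same node: 5 branches. Total: 6 + 5 = 11.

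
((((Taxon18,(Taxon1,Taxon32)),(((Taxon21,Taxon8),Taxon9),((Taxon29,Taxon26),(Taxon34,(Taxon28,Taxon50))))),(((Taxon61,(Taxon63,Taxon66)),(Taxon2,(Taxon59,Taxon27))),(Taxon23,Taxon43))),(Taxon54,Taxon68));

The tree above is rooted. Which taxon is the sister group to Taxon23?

Taxon43

Taxon23 attaches to the tree at the node subtending (Taxon23,Taxon43).
The other lineage descending from that same node — the sister group — is the single tip Taxon43.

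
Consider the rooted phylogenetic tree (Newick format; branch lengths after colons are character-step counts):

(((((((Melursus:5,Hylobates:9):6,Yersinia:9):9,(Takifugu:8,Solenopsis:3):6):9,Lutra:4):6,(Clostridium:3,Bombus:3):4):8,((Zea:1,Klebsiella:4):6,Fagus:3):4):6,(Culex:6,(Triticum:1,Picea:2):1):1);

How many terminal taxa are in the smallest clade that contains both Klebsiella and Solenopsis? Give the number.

The MRCA of Klebsiella and Solenopsis is the node subtending ((((((Melursus,Hylobates),Yersinia),(Takifugu,Solenopsis)),Lutra),(Clostridium,Bombus)),((Zea,Klebsiella),Fagus)).
That clade contains 11 terminal taxa: Bombus, Clostridium, Fagus, Hylobates, Klebsiella, Lutra, Melursus, Solenopsis, Takifugu, Yersinia, Zea.

11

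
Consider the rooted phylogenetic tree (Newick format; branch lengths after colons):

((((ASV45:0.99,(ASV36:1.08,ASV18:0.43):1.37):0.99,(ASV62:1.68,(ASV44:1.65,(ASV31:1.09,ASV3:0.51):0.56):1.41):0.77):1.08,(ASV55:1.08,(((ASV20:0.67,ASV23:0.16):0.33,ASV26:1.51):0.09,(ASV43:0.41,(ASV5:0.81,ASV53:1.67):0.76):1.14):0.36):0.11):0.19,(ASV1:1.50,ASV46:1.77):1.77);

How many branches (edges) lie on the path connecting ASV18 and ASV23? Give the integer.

9

The MRCA of ASV18 and ASV23 is the node subtending (((ASV45,(ASV36,ASV18)),(ASV62,(ASV44,(ASV31,ASV3)))),(ASV55,(((ASV20,ASV23),ASV26),(ASV43,(ASV5,ASV53))))).
From ASV18 up to that node: 4 branches. From ASV23 up to the same node: 5 branches. Total: 4 + 5 = 9.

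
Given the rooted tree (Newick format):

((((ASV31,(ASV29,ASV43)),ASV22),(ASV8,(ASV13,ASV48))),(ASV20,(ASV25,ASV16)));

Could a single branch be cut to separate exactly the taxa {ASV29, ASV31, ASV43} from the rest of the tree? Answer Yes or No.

Yes

The most recent common ancestor of these taxa subtends (ASV31,(ASV29,ASV43)).
That clade has exactly 3 tips — every listed taxon and nothing else — so the group is monophyletic.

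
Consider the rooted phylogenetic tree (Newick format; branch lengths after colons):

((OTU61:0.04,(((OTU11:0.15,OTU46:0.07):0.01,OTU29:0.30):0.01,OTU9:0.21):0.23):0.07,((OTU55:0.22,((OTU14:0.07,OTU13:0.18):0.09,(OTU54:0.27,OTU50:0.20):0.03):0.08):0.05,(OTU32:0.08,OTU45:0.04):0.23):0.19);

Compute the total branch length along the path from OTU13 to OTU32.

The path runs OTU13 → … → MRCA → … → OTU32; the MRCA is the node subtending ((OTU55,((OTU14,OTU13),(OTU54,OTU50))),(OTU32,OTU45)).
Branch lengths along that path: 0.18 + 0.09 + 0.08 + 0.05 + 0.23 + 0.08 = 0.71.

0.71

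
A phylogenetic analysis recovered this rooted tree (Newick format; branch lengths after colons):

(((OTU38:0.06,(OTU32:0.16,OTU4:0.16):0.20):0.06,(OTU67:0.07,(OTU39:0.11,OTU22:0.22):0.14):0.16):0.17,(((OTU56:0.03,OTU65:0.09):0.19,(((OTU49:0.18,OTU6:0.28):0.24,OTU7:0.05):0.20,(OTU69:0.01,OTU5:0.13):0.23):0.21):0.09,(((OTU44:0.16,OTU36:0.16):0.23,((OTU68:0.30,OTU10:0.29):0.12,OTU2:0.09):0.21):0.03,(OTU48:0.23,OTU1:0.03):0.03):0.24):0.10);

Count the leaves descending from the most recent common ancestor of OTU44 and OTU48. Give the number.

7

The MRCA of OTU44 and OTU48 is the node subtending (((OTU44,OTU36),((OTU68,OTU10),OTU2)),(OTU48,OTU1)).
That clade contains 7 terminal taxa: OTU1, OTU10, OTU2, OTU36, OTU44, OTU48, OTU68.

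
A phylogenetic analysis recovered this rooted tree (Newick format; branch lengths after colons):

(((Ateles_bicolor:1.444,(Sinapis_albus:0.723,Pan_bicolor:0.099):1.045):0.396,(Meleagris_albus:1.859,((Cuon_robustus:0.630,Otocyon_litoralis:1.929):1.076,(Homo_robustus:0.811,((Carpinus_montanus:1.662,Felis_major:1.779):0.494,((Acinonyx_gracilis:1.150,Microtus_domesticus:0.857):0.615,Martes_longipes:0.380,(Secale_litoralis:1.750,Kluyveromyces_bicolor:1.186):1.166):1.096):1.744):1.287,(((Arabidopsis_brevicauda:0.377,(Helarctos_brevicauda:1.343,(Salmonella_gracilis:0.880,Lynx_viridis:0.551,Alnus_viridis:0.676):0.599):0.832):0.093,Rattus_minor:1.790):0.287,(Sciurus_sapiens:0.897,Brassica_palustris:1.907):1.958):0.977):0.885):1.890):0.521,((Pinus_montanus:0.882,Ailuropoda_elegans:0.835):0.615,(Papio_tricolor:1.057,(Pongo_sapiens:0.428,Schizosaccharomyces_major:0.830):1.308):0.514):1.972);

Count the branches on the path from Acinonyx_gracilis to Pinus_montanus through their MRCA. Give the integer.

11

The MRCA of Acinonyx_gracilis and Pinus_montanus is the root of the tree.
From Acinonyx_gracilis up to that node: 8 branches. From Pinus_montanus up to the same node: 3 branches. Total: 8 + 3 = 11.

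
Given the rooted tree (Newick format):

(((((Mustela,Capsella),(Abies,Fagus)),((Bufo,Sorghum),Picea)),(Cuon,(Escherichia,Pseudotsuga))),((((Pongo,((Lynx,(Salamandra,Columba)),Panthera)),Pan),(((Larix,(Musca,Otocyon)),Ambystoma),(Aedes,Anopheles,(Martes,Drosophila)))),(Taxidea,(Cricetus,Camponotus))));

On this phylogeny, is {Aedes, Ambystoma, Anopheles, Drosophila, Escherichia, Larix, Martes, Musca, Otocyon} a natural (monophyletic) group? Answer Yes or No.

The MRCA of the listed taxa is the root, so the smallest clade containing them is the whole tree.
That clade also contains Abies, Bufo, Camponotus, Capsella, Columba, Cricetus, Cuon, Fagus, Lynx, Mustela, Pan, Panthera, Picea, Pongo, Pseudotsuga, Salamandra, Sorghum, Taxidea, which are not in the proposed group, so the group is not monophyletic.

No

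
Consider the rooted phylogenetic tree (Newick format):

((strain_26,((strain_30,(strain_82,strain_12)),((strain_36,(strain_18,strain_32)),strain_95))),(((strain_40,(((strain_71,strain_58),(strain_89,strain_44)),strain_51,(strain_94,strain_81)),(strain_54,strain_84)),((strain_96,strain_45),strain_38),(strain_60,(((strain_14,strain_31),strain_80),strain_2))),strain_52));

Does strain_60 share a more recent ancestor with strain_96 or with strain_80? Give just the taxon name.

strain_80

The MRCA of strain_60 and strain_80 subtends (strain_60,(((strain_14,strain_31),strain_80),strain_2)) (5 taxa).
The MRCA of strain_60 and strain_96 subtends ((strain_40,(((strain_71,strain_58),(strain_89,strain_44)),strain_51,(strain_94,strain_81)),(strain_54,strain_84)),((strain_96,strain_45),strain_38),(strain_60,(((strain_14,strain_31),strain_80),strain_2))) (18 taxa).
The first is nested inside the second, so strain_60 shares a more recent common ancestor with strain_80.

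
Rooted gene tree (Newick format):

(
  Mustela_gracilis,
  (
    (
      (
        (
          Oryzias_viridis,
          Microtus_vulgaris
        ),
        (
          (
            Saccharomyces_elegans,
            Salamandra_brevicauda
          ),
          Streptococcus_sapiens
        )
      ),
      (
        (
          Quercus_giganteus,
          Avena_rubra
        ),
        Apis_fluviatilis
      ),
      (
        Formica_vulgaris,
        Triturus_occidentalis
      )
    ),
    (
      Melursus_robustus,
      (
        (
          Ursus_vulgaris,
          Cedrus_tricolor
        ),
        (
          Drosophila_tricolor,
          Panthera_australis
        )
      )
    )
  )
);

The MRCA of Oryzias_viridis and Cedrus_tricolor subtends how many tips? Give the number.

The MRCA of Oryzias_viridis and Cedrus_tricolor is the node subtending ((((Oryzias_viridis,Microtus_vulgaris),((Saccharomyces_elegans,Salamandra_brevicauda),Streptococcus_sapiens)),((Quercus_giganteus,Avena_rubra),Apis_fluviatilis),(Formica_vulgaris,Triturus_occidentalis)),(Melursus_robustus,((Ursus_vulgaris,Cedrus_tricolor),(Drosophila_tricolor,Panthera_australis)))).
That clade contains 15 terminal taxa: Apis_fluviatilis, Avena_rubra, Cedrus_tricolor, Drosophila_tricolor, Formica_vulgaris, Melursus_robustus, Microtus_vulgaris, Oryzias_viridis, Panthera_australis, Quercus_giganteus, Saccharomyces_elegans, Salamandra_brevicauda, Streptococcus_sapiens, Triturus_occidentalis, Ursus_vulgaris.

15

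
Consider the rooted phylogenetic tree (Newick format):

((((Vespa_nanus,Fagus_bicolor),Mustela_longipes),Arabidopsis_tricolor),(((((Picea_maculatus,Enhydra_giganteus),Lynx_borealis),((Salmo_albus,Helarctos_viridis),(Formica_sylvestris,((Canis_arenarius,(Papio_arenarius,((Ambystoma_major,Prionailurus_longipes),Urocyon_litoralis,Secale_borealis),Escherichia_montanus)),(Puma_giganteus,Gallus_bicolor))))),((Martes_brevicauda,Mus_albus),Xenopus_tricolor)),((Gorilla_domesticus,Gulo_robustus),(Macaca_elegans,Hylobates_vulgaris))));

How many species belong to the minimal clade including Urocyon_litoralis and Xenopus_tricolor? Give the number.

The MRCA of Urocyon_litoralis and Xenopus_tricolor is the node subtending ((((Picea_maculatus,Enhydra_giganteus),Lynx_borealis),((Salmo_albus,Helarctos_viridis),(Formica_sylvestris,((Canis_arenarius,(Papio_arenarius,((Ambystoma_major,Prionailurus_longipes),Urocyon_litoralis,Secale_borealis),Escherichia_montanus)),(Puma_giganteus,Gallus_bicolor))))),((Martes_brevicauda,Mus_albus),Xenopus_tricolor)).
That clade contains 18 terminal taxa: Ambystoma_major, Canis_arenarius, Enhydra_giganteus, Escherichia_montanus, Formica_sylvestris, Gallus_bicolor, Helarctos_viridis, Lynx_borealis, Martes_brevicauda, Mus_albus, Papio_arenarius, Picea_maculatus, Prionailurus_longipes, Puma_giganteus, Salmo_albus, Secale_borealis, Urocyon_litoralis, Xenopus_tricolor.

18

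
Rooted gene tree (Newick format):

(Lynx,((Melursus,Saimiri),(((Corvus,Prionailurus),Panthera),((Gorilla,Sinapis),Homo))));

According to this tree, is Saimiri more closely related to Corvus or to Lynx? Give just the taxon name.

The MRCA of Saimiri and Corvus subtends ((Melursus,Saimiri),(((Corvus,Prionailurus),Panthera),((Gorilla,Sinapis),Homo))) (8 taxa).
The MRCA of Saimiri and Lynx is the root, subtending the entire tree (9 taxa).
The first is nested inside the second, so Saimiri shares a more recent common ancestor with Corvus.

Corvus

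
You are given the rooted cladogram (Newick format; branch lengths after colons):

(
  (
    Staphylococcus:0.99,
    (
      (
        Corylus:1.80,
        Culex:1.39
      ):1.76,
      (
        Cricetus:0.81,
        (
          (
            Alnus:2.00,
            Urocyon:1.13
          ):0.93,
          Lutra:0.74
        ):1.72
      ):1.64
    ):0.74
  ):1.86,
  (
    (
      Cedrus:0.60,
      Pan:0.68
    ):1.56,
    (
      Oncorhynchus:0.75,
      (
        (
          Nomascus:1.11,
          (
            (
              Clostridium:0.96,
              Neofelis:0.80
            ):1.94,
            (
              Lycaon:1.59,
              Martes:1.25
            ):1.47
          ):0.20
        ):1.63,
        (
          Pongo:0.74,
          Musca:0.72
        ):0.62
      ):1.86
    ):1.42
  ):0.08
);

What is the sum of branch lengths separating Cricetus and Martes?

12.96

The path runs Cricetus → … → MRCA → … → Martes; the MRCA is the root of the tree.
Branch lengths along that path: 0.81 + 1.64 + 0.74 + 1.86 + 0.08 + 1.42 + 1.86 + 1.63 + 0.20 + 1.47 + 1.25 = 12.96.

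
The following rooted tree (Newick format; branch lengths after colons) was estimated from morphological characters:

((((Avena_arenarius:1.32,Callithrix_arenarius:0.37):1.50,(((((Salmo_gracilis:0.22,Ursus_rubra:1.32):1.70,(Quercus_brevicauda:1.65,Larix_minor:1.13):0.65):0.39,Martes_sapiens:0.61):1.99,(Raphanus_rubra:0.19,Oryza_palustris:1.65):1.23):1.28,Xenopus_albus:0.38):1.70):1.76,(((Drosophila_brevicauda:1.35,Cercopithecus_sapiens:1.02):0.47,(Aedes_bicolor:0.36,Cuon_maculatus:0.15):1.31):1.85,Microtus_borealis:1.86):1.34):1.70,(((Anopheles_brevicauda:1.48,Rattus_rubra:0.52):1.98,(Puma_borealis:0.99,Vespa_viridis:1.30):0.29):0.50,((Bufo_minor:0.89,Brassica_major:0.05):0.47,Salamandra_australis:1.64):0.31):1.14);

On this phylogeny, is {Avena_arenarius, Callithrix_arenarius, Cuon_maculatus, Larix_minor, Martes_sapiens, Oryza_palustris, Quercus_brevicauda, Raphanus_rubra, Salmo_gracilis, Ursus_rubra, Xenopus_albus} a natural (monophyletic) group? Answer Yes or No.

No

The MRCA of the listed taxa subtends (((Avena_arenarius,Callithrix_arenarius),(((((Salmo_gracilis,Ursus_rubra),(Quercus_brevicauda,Larix_minor)),Martes_sapiens),(Raphanus_rubra,Oryza_palustris)),Xenopus_albus)),(((Drosophila_brevicauda,Cercopithecus_sapiens),(Aedes_bicolor,Cuon_maculatus)),Microtus_borealis)).
That clade also contains Aedes_bicolor, Cercopithecus_sapiens, Drosophila_brevicauda, Microtus_borealis, which are not in the proposed group, so the group is not monophyletic.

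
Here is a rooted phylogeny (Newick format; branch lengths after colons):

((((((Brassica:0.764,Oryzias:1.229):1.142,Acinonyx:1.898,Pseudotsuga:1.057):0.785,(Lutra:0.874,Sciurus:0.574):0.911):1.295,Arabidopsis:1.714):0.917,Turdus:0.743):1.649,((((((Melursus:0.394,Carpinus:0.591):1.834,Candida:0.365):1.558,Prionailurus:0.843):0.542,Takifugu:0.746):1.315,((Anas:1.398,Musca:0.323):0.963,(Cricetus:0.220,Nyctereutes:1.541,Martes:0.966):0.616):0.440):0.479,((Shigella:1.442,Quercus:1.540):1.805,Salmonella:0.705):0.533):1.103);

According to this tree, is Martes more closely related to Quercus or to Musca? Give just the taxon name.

Musca

The MRCA of Martes and Musca subtends ((Anas,Musca),(Cricetus,Nyctereutes,Martes)) (5 taxa).
The MRCA of Martes and Quercus subtends ((((((Melursus,Carpinus),Candida),Prionailurus),Takifugu),((Anas,Musca),(Cricetus,Nyctereutes,Martes))),((Shigella,Quercus),Salmonella)) (13 taxa).
The first is nested inside the second, so Martes shares a more recent common ancestor with Musca.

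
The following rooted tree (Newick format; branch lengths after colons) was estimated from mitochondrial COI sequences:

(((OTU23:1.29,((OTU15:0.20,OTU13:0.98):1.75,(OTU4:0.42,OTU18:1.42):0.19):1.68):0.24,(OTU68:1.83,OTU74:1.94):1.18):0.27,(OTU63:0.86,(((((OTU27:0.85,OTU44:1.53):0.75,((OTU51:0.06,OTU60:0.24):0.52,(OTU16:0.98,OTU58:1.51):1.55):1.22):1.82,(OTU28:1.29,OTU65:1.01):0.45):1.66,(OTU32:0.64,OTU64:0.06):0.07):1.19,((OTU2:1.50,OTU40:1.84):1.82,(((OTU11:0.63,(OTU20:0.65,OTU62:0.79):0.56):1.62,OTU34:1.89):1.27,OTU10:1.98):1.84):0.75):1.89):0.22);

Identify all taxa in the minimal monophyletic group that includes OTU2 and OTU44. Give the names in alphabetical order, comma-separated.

Tracing OTU2: it sits inside (OTU2,OTU40).
Tracing OTU44: it sits inside (OTU27,OTU44).
The smallest clade enclosing both is (((((OTU27,OTU44),((OTU51,OTU60),(OTU16,OTU58))),(OTU28,OTU65)),(OTU32,OTU64)),((OTU2,OTU40),(((OTU11,(OTU20,OTU62)),OTU34),OTU10))); the answer is its 17 terminal taxa in alphabetical order.

OTU10, OTU11, OTU16, OTU2, OTU20, OTU27, OTU28, OTU32, OTU34, OTU40, OTU44, OTU51, OTU58, OTU60, OTU62, OTU64, OTU65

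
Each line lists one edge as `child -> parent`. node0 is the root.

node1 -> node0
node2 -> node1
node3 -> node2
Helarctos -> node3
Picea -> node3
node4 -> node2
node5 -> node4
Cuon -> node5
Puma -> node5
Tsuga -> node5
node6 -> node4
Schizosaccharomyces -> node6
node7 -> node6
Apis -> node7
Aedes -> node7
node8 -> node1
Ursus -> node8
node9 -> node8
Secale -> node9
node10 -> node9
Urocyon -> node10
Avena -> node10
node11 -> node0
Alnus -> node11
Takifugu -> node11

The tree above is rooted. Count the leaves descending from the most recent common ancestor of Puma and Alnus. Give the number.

14

The MRCA of Puma and Alnus is the root, so the clade is the entire tree.
That clade contains 14 terminal taxa: Aedes, Alnus, Apis, Avena, Cuon, Helarctos, Picea, Puma, Schizosaccharomyces, Secale, Takifugu, Tsuga, Urocyon, Ursus.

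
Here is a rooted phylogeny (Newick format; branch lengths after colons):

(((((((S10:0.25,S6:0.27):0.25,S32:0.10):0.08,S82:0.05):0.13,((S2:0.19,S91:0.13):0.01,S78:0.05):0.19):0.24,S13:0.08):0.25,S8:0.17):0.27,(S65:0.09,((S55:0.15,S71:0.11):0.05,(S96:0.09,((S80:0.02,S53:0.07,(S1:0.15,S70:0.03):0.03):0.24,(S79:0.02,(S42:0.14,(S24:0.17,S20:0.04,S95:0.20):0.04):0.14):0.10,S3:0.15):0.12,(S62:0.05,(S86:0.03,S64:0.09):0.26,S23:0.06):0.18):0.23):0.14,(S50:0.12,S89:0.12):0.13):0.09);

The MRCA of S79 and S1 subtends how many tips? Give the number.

The MRCA of S79 and S1 is the node subtending ((S80,S53,(S1,S70)),(S79,(S42,(S24,S20,S95))),S3).
That clade contains 10 terminal taxa: S1, S20, S24, S3, S42, S53, S70, S79, S80, S95.

10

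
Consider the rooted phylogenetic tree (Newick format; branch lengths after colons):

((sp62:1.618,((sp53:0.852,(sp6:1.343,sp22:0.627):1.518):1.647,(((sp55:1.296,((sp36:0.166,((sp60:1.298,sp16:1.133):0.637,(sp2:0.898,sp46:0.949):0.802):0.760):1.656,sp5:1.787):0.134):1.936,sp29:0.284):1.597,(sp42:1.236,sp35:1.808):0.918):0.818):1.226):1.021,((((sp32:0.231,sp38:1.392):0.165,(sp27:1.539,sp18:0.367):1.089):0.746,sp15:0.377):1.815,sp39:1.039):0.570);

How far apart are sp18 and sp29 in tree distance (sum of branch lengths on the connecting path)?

The path runs sp18 → … → MRCA → … → sp29; the MRCA is the root of the tree.
Branch lengths along that path: 0.367 + 1.089 + 0.746 + 1.815 + 0.570 + 1.021 + 1.226 + 0.818 + 1.597 + 0.284 = 9.533.

9.533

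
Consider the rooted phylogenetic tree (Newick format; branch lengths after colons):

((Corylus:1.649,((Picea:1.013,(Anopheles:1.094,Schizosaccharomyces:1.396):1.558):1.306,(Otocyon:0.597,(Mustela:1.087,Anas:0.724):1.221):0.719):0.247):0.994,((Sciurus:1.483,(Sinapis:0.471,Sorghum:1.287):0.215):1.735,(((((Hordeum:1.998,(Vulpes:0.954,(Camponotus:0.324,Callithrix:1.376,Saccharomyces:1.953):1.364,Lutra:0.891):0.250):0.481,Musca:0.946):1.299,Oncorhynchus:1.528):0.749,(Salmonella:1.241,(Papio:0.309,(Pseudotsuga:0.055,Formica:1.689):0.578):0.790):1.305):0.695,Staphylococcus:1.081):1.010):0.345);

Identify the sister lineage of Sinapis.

Sinapis attaches to the tree at the node subtending (Sinapis,Sorghum).
The other lineage descending from that same node — the sister group — is the single tip Sorghum.

Sorghum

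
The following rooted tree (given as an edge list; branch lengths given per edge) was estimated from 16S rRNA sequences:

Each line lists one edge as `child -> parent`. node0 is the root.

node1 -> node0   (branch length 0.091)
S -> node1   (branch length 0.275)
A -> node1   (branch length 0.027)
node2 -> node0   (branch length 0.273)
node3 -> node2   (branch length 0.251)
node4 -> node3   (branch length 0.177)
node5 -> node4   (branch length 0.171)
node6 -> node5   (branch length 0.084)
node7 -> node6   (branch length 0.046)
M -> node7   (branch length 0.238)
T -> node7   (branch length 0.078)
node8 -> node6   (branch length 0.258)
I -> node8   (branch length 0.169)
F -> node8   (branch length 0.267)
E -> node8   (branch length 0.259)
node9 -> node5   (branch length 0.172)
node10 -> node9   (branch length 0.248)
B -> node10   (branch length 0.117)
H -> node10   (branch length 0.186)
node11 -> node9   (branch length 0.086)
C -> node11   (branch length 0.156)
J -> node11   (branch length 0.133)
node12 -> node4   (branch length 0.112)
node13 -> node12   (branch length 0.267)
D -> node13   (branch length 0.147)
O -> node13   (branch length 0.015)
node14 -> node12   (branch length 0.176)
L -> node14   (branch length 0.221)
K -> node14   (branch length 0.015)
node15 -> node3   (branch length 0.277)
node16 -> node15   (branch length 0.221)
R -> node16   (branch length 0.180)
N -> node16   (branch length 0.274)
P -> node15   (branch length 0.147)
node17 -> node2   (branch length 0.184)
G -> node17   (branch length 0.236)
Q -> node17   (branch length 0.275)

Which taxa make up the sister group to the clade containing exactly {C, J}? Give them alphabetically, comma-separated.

The clade containing exactly {C, J} attaches to the tree at the node subtending ((B,H),(C,J)).
The other lineage descending from that same node — the sister group — is (B,H); its 2 tips in alphabetical order are the answer.

B, H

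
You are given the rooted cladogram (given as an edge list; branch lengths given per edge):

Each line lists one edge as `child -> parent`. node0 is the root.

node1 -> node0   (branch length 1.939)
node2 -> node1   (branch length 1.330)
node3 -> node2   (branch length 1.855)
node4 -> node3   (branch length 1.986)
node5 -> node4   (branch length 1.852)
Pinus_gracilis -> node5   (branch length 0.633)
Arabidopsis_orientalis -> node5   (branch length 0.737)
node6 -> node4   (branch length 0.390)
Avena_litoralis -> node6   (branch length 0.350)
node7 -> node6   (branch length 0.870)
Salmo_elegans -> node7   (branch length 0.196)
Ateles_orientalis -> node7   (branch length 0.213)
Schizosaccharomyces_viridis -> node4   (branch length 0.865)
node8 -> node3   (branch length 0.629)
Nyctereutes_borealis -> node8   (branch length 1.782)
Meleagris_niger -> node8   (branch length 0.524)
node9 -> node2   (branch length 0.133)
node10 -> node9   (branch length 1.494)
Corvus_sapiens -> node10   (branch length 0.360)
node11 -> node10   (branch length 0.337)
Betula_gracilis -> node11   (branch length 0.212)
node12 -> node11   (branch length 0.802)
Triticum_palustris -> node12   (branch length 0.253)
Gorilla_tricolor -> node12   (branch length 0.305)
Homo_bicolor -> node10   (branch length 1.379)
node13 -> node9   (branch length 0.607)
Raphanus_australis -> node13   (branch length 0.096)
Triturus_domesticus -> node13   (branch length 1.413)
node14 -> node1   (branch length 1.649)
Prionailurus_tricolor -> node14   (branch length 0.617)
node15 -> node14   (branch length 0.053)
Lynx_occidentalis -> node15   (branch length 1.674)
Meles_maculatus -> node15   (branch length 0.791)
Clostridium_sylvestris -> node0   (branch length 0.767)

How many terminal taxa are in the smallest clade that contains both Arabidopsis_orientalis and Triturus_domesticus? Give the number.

15

The MRCA of Arabidopsis_orientalis and Triturus_domesticus is the node subtending ((((Pinus_gracilis,Arabidopsis_orientalis),(Avena_litoralis,(Salmo_elegans,Ateles_orientalis)),Schizosaccharomyces_viridis),(Nyctereutes_borealis,Meleagris_niger)),((Corvus_sapiens,(Betula_gracilis,(Triticum_palustris,Gorilla_tricolor)),Homo_bicolor),(Raphanus_australis,Triturus_domesticus))).
That clade contains 15 terminal taxa: Arabidopsis_orientalis, Ateles_orientalis, Avena_litoralis, Betula_gracilis, Corvus_sapiens, Gorilla_tricolor, Homo_bicolor, Meleagris_niger, Nyctereutes_borealis, Pinus_gracilis, Raphanus_australis, Salmo_elegans, Schizosaccharomyces_viridis, Triticum_palustris, Triturus_domesticus.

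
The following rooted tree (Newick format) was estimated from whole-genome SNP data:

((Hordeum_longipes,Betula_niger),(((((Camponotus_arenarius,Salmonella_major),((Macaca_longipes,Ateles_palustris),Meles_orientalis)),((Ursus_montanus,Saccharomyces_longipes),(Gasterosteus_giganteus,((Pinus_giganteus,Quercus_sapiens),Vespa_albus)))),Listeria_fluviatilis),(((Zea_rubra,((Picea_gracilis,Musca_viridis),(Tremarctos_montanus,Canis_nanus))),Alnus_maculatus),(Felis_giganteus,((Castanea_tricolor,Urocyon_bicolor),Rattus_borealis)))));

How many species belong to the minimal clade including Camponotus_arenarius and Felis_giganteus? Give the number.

The MRCA of Camponotus_arenarius and Felis_giganteus is the node subtending (((((Camponotus_arenarius,Salmonella_major),((Macaca_longipes,Ateles_palustris),Meles_orientalis)),((Ursus_montanus,Saccharomyces_longipes),(Gasterosteus_giganteus,((Pinus_giganteus,Quercus_sapiens),Vespa_albus)))),Listeria_fluviatilis),(((Zea_rubra,((Picea_gracilis,Musca_viridis),(Tremarctos_montanus,Canis_nanus))),Alnus_maculatus),(Felis_giganteus,((Castanea_tricolor,Urocyon_bicolor),Rattus_borealis)))).
That clade contains 22 terminal taxa: Alnus_maculatus, Ateles_palustris, Camponotus_arenarius, Canis_nanus, Castanea_tricolor, Felis_giganteus, Gasterosteus_giganteus, Listeria_fluviatilis, Macaca_longipes, Meles_orientalis, Musca_viridis, Picea_gracilis, Pinus_giganteus, Quercus_sapiens, Rattus_borealis, Saccharomyces_longipes, Salmonella_major, Tremarctos_montanus, Urocyon_bicolor, Ursus_montanus, Vespa_albus, Zea_rubra.

22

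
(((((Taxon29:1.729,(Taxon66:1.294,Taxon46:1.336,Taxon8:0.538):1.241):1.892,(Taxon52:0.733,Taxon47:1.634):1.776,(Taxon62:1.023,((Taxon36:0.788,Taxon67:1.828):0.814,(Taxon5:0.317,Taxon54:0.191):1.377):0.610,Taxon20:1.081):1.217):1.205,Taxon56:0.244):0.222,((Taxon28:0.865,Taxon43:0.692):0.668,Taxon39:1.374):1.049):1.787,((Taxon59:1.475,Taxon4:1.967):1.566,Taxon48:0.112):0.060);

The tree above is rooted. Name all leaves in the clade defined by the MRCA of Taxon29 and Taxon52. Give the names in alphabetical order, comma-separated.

Taxon20, Taxon29, Taxon36, Taxon46, Taxon47, Taxon5, Taxon52, Taxon54, Taxon62, Taxon66, Taxon67, Taxon8

Tracing Taxon29: it sits inside (Taxon29,(Taxon66,Taxon46,Taxon8)).
Tracing Taxon52: it sits inside (Taxon52,Taxon47).
The smallest clade enclosing both is ((Taxon29,(Taxon66,Taxon46,Taxon8)),(Taxon52,Taxon47),(Taxon62,((Taxon36,Taxon67),(Taxon5,Taxon54)),Taxon20)); the answer is its 12 terminal taxa in alphabetical order.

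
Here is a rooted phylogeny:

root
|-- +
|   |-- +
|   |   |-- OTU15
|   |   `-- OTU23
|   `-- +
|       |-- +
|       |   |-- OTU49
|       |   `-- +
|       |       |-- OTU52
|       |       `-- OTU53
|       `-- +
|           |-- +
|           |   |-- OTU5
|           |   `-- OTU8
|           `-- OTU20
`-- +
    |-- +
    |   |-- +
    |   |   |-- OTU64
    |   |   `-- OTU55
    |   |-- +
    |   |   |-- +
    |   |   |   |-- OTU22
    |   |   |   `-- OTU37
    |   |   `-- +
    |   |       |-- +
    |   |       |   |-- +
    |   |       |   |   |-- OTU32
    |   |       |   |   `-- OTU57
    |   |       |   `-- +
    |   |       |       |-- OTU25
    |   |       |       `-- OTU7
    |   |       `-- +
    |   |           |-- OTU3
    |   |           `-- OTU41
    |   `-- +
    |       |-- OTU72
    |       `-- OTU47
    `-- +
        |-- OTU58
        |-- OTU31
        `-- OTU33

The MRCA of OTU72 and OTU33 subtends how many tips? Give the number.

The MRCA of OTU72 and OTU33 is the node subtending (((OTU64,OTU55),((OTU22,OTU37),(((OTU32,OTU57),(OTU25,OTU7)),(OTU3,OTU41))),(OTU72,OTU47)),(OTU58,OTU31,OTU33)).
That clade contains 15 terminal taxa: OTU22, OTU25, OTU3, OTU31, OTU32, OTU33, OTU37, OTU41, OTU47, OTU55, OTU57, OTU58, OTU64, OTU7, OTU72.

15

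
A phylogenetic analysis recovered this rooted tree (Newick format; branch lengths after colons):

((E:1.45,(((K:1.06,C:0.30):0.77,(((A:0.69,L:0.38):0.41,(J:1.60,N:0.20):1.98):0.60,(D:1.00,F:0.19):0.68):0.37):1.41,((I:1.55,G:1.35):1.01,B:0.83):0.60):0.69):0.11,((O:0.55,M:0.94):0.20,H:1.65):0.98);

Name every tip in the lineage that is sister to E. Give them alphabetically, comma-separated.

E attaches to the tree at the node subtending (E,(((K,C),(((A,L),(J,N)),(D,F))),((I,G),B))).
The other lineage descending from that same node — the sister group — is (((K,C),(((A,L),(J,N)),(D,F))),((I,G),B)); its 11 tips in alphabetical order are the answer.

A, B, C, D, F, G, I, J, K, L, N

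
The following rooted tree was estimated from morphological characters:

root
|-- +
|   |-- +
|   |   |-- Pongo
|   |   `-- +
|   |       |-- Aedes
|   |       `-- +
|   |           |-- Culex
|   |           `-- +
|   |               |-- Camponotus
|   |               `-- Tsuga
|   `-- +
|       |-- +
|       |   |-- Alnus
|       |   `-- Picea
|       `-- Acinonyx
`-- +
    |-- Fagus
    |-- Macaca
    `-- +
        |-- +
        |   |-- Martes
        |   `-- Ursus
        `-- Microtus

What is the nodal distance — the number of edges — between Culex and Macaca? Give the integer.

7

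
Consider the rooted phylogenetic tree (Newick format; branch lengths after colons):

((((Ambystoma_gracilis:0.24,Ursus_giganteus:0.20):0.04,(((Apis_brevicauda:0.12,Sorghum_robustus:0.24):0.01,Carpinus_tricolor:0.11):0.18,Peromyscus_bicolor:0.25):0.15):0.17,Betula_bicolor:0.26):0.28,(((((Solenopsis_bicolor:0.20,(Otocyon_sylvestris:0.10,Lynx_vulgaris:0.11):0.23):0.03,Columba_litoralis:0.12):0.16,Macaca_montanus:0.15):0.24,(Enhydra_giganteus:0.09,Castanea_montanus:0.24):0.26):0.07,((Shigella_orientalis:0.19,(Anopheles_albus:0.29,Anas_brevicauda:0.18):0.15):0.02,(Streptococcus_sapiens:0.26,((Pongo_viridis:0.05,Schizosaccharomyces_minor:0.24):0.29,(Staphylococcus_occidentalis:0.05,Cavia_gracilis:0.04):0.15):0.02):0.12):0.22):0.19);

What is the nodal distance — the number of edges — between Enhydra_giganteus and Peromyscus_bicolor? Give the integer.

8

The MRCA of Enhydra_giganteus and Peromyscus_bicolor is the root of the tree.
From Enhydra_giganteus up to that node: 4 branches. From Peromyscus_bicolor up to the same node: 4 branches. Total: 4 + 4 = 8.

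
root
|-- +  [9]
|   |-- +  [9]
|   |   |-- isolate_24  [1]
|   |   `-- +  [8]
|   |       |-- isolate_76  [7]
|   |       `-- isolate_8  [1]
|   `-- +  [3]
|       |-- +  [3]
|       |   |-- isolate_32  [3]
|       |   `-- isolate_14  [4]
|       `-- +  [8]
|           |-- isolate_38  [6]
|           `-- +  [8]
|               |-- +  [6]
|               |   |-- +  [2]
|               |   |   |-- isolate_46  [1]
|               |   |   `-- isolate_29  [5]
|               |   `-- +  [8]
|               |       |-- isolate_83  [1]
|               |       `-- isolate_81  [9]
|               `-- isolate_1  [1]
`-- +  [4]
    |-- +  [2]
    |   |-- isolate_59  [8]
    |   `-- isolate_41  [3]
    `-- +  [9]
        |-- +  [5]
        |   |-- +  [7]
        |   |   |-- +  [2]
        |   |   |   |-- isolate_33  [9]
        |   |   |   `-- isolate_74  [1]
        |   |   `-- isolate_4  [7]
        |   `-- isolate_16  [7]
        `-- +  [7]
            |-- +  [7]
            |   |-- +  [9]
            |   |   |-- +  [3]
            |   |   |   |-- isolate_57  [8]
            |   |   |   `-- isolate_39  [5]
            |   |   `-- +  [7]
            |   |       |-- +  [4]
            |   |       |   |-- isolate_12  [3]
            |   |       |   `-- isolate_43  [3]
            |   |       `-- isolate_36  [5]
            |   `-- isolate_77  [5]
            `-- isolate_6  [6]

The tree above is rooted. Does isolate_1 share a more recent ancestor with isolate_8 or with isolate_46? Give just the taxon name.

isolate_46

The MRCA of isolate_1 and isolate_46 subtends (((isolate_46,isolate_29),(isolate_83,isolate_81)),isolate_1) (5 taxa).
The MRCA of isolate_1 and isolate_8 subtends ((isolate_24,(isolate_76,isolate_8)),((isolate_32,isolate_14),(isolate_38,(((isolate_46,isolate_29),(isolate_83,isolate_81)),isolate_1)))) (11 taxa).
The first is nested inside the second, so isolate_1 shares a more recent common ancestor with isolate_46.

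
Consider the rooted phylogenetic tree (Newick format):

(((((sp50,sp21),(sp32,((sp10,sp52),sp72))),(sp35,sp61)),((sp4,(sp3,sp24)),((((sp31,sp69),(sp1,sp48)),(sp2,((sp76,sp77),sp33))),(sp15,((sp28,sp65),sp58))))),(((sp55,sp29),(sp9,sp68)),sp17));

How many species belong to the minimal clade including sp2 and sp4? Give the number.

The MRCA of sp2 and sp4 is the node subtending ((sp4,(sp3,sp24)),((((sp31,sp69),(sp1,sp48)),(sp2,((sp76,sp77),sp33))),(sp15,((sp28,sp65),sp58)))).
That clade contains 15 terminal taxa: sp1, sp15, sp2, sp24, sp28, sp3, sp31, sp33, sp4, sp48, sp58, sp65, sp69, sp76, sp77.

15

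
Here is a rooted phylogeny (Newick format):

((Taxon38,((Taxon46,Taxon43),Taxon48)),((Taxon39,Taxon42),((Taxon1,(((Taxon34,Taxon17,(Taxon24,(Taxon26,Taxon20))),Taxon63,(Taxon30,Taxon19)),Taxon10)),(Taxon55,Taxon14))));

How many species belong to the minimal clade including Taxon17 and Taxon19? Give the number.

8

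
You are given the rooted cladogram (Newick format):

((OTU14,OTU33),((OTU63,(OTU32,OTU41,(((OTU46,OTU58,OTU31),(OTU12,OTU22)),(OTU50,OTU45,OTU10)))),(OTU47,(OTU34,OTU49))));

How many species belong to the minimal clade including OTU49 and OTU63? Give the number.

The MRCA of OTU49 and OTU63 is the node subtending ((OTU63,(OTU32,OTU41,(((OTU46,OTU58,OTU31),(OTU12,OTU22)),(OTU50,OTU45,OTU10)))),(OTU47,(OTU34,OTU49))).
That clade contains 14 terminal taxa: OTU10, OTU12, OTU22, OTU31, OTU32, OTU34, OTU41, OTU45, OTU46, OTU47, OTU49, OTU50, OTU58, OTU63.

14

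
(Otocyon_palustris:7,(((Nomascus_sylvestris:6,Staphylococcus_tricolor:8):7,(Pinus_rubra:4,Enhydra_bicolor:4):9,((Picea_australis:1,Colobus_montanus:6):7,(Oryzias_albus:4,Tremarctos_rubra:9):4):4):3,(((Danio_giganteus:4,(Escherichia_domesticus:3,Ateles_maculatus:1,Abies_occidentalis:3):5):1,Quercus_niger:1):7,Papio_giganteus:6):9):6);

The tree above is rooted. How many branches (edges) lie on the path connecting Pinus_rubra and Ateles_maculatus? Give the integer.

8

The MRCA of Pinus_rubra and Ateles_maculatus is the node subtending (((Nomascus_sylvestris,Staphylococcus_tricolor),(Pinus_rubra,Enhydra_bicolor),((Picea_australis,Colobus_montanus),(Oryzias_albus,Tremarctos_rubra))),(((Danio_giganteus,(Escherichia_domesticus,Ateles_maculatus,Abies_occidentalis)),Quercus_niger),Papio_giganteus)).
From Pinus_rubra up to that node: 3 branches. From Ateles_maculatus up to the same node: 5 branches. Total: 3 + 5 = 8.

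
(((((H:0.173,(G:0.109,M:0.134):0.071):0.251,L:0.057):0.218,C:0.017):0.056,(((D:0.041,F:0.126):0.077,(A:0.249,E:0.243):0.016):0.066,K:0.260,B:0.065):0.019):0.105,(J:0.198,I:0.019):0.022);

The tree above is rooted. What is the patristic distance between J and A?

0.675

The path runs J → … → MRCA → … → A; the MRCA is the root of the tree.
Branch lengths along that path: 0.198 + 0.022 + 0.105 + 0.019 + 0.066 + 0.016 + 0.249 = 0.675.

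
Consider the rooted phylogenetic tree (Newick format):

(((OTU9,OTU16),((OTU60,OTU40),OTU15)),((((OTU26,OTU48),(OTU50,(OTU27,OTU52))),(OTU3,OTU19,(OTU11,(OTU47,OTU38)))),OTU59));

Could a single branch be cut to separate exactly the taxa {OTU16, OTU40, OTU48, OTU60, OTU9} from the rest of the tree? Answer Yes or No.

No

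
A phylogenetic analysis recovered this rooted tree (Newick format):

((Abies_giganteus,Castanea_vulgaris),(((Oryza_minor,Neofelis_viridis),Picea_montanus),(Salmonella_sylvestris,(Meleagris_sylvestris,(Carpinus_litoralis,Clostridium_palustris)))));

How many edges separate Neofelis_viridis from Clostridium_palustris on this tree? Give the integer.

7

The MRCA of Neofelis_viridis and Clostridium_palustris is the node subtending (((Oryza_minor,Neofelis_viridis),Picea_montanus),(Salmonella_sylvestris,(Meleagris_sylvestris,(Carpinus_litoralis,Clostridium_palustris)))).
From Neofelis_viridis up to that node: 3 branches. From Clostridium_palustris up to the same node: 4 branches. Total: 3 + 4 = 7.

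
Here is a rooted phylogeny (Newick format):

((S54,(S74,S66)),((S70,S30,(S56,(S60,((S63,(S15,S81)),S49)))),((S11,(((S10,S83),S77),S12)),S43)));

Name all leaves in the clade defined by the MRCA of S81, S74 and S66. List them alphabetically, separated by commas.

S10, S11, S12, S15, S30, S43, S49, S54, S56, S60, S63, S66, S70, S74, S77, S81, S83

Tracing S81: it sits inside (S15,S81).
Tracing S74: it sits inside (S74,S66).
Tracing S66: it sits inside (S74,S66).
The smallest clade enclosing all 3 is the whole tree (their MRCA is the root), so the answer is all 17 tips in alphabetical order.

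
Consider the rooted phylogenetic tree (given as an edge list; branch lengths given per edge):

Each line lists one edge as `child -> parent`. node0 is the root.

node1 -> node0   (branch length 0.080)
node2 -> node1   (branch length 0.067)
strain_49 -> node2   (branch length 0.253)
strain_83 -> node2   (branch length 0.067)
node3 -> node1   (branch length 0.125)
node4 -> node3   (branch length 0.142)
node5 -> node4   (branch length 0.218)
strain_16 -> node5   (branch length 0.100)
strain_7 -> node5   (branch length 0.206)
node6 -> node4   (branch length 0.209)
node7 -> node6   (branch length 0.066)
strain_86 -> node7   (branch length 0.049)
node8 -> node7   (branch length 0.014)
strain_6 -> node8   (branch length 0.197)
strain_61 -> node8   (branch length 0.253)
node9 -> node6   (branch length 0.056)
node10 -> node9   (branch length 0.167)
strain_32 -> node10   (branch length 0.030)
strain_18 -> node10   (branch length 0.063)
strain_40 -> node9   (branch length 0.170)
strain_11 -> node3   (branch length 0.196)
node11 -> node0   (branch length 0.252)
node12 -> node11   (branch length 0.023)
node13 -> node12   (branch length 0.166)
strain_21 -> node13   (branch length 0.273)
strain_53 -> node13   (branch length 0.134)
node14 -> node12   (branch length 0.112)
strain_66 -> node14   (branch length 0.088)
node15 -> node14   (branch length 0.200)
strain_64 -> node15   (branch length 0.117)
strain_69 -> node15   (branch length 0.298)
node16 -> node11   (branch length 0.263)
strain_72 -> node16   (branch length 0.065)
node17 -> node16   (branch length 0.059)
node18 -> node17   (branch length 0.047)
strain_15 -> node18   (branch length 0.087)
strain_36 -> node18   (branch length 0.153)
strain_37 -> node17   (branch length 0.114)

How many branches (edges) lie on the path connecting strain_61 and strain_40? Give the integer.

5

The MRCA of strain_61 and strain_40 is the node subtending ((strain_86,(strain_6,strain_61)),((strain_32,strain_18),strain_40)).
From strain_61 up to that node: 3 branches. From strain_40 up to the same node: 2 branches. Total: 3 + 2 = 5.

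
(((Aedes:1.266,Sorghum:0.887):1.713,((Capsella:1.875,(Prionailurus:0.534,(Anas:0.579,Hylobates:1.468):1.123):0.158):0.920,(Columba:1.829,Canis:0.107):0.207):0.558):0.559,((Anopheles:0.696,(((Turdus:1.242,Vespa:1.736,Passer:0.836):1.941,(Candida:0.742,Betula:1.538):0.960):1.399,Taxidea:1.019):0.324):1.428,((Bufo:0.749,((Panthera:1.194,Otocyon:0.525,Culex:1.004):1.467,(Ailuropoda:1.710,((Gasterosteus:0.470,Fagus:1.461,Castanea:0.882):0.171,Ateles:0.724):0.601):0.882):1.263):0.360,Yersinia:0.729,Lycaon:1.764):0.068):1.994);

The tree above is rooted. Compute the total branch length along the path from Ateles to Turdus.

The path runs Ateles → … → MRCA → … → Turdus; the MRCA is the node subtending ((Anopheles,(((Turdus,Vespa,Passer),(Candida,Betula)),Taxidea)),((Bufo,((Panthera,Otocyon,Culex),(Ailuropoda,((Gasterosteus,Fagus,Castanea),Ateles)))),Yersinia,Lycaon)).
Branch lengths along that path: 0.724 + 0.601 + 0.882 + 1.263 + 0.360 + 0.068 + 1.428 + 0.324 + 1.399 + 1.941 + 1.242 = 10.232.

10.232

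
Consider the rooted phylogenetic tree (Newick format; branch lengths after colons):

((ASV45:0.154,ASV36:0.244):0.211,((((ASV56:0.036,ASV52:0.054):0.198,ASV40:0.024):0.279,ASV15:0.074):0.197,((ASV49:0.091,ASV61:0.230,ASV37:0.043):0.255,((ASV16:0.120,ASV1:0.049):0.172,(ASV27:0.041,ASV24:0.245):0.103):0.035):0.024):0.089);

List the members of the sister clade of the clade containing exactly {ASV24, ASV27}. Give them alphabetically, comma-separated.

ASV1, ASV16

The clade containing exactly {ASV24, ASV27} attaches to the tree at the node subtending ((ASV16,ASV1),(ASV27,ASV24)).
The other lineage descending from that same node — the sister group — is (ASV16,ASV1); its 2 tips in alphabetical order are the answer.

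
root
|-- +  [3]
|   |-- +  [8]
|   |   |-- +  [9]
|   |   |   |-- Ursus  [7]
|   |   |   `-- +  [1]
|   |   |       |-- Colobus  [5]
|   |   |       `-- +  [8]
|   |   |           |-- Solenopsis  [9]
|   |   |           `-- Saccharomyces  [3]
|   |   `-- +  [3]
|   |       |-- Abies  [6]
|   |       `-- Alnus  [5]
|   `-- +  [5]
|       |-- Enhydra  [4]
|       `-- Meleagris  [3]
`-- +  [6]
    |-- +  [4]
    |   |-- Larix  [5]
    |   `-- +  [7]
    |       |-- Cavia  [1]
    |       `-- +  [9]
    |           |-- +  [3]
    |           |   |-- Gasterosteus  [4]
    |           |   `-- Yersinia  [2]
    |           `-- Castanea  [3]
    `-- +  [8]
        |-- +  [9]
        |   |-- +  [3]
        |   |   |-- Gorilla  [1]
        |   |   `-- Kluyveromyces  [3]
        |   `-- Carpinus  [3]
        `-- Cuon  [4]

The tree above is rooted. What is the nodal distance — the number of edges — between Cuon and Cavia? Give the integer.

5

The MRCA of Cuon and Cavia is the node subtending ((Larix,(Cavia,((Gasterosteus,Yersinia),Castanea))),(((Gorilla,Kluyveromyces),Carpinus),Cuon)).
From Cuon up to that node: 2 branches. From Cavia up to the same node: 3 branches. Total: 2 + 3 = 5.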